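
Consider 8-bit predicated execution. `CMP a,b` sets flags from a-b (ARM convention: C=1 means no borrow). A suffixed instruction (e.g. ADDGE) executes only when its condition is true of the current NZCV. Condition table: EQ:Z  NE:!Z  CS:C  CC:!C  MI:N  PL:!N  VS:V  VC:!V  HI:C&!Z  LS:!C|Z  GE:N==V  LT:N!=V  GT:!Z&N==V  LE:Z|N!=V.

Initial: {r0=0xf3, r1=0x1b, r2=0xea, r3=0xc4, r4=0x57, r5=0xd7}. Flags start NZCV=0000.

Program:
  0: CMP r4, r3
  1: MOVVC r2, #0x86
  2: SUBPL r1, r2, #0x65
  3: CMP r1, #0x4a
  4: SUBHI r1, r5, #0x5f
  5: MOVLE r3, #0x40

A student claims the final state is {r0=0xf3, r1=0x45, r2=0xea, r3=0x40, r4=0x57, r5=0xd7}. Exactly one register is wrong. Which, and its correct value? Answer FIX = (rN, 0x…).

FIX = (r1, 0x1b)

[0] flags=1001 → (cmp)
[1] flags=1001 VC?F → skip
[2] flags=1001 PL?F → skip
[3] flags=1000 → (cmp)
[4] flags=1000 HI?F → skip
[5] flags=1000 LE?T → r3=0x40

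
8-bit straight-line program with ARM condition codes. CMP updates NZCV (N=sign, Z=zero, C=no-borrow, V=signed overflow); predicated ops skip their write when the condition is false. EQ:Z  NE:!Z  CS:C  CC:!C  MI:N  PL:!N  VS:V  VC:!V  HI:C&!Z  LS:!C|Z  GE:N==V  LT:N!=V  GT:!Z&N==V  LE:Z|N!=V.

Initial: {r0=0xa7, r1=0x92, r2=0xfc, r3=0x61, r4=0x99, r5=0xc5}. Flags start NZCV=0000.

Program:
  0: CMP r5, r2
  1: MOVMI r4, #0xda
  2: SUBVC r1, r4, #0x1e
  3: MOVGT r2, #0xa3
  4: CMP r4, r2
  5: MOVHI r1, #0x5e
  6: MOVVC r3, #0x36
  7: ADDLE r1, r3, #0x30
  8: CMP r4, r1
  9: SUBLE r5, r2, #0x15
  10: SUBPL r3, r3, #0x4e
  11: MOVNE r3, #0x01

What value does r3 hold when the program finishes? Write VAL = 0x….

[0] flags=1000 → (cmp)
[1] flags=1000 MI?T → r4=0xda
[2] flags=1000 VC?T → r1=0xbc
[3] flags=1000 GT?F → skip
[4] flags=1000 → (cmp)
[5] flags=1000 HI?F → skip
[6] flags=1000 VC?T → r3=0x36
[7] flags=1000 LE?T → r1=0x66
[8] flags=0011 → (cmp)
[9] flags=0011 LE?T → r5=0xe7
[10] flags=0011 PL?T → r3=0xe8
[11] flags=0011 NE?T → r3=0x01

VAL = 0x01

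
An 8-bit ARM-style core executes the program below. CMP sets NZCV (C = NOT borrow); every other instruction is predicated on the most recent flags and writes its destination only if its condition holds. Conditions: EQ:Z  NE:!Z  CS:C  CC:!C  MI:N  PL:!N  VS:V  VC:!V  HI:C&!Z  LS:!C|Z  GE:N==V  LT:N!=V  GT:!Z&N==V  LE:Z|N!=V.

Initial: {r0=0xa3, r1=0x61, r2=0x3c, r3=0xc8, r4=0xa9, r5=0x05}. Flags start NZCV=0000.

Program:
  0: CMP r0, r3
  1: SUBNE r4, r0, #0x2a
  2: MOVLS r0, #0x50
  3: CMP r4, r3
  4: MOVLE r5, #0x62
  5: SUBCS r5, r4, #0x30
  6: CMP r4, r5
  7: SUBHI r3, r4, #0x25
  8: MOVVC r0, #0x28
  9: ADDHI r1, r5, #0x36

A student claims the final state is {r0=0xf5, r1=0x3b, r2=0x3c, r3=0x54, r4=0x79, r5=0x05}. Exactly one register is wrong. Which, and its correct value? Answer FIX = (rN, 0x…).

FIX = (r0, 0x28)

0: ✓ CMP  NZCV=1000
1: ✓ SUBNE  r4←0x79
2: ✓ MOVLS  r0←0x50
3: ✓ CMP  NZCV=1001
4: · MOVLE
5: · SUBCS
6: ✓ CMP  NZCV=0010
7: ✓ SUBHI  r3←0x54
8: ✓ MOVVC  r0←0x28
9: ✓ ADDHI  r1←0x3b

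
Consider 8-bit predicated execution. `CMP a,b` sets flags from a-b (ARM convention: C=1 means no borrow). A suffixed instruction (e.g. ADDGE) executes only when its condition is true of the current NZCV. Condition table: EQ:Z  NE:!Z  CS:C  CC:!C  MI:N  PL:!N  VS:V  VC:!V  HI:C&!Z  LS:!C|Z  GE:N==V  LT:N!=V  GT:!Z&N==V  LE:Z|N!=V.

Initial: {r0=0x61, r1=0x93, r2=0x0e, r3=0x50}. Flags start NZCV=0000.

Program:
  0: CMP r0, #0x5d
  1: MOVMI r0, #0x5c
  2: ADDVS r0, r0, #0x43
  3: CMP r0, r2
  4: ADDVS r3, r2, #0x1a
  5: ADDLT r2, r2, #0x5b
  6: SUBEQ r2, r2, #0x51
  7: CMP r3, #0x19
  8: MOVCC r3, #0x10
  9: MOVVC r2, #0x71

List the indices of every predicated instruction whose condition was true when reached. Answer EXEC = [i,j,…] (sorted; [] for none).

EXEC = [9]

[0] flags=0010 → (cmp)
[1] flags=0010 MI?F → skip
[2] flags=0010 VS?F → skip
[3] flags=0010 → (cmp)
[4] flags=0010 VS?F → skip
[5] flags=0010 LT?F → skip
[6] flags=0010 EQ?F → skip
[7] flags=0010 → (cmp)
[8] flags=0010 CC?F → skip
[9] flags=0010 VC?T → r2=0x71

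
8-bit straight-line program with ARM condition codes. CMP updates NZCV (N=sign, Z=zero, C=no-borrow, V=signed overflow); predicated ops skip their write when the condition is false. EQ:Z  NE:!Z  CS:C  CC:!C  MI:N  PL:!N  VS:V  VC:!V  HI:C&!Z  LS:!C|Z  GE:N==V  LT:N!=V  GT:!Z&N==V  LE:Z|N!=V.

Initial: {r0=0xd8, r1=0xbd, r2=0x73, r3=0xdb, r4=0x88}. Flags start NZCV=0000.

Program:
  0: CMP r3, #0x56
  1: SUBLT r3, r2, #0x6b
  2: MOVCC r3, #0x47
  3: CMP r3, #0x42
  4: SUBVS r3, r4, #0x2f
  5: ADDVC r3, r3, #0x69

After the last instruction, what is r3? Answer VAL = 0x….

0: ✓ CMP  NZCV=1010
1: ✓ SUBLT  r3←0x08
2: · MOVCC
3: ✓ CMP  NZCV=1000
4: · SUBVS
5: ✓ ADDVC  r3←0x71

VAL = 0x71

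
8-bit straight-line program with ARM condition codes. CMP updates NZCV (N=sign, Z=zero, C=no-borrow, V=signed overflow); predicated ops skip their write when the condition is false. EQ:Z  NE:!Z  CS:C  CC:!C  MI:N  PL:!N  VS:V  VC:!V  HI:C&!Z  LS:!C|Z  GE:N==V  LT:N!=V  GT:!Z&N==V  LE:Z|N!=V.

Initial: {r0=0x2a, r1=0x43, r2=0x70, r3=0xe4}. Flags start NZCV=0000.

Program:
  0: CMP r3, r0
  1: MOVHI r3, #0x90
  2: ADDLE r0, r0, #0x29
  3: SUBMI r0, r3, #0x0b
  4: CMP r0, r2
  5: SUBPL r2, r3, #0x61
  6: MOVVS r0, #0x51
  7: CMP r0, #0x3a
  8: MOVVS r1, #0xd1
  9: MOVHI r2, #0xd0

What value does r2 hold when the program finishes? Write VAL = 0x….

VAL = 0xd0

[0] flags=1010 → (cmp)
[1] flags=1010 HI?T → r3=0x90
[2] flags=1010 LE?T → r0=0x53
[3] flags=1010 MI?T → r0=0x85
[4] flags=0011 → (cmp)
[5] flags=0011 PL?T → r2=0x2f
[6] flags=0011 VS?T → r0=0x51
[7] flags=0010 → (cmp)
[8] flags=0010 VS?F → skip
[9] flags=0010 HI?T → r2=0xd0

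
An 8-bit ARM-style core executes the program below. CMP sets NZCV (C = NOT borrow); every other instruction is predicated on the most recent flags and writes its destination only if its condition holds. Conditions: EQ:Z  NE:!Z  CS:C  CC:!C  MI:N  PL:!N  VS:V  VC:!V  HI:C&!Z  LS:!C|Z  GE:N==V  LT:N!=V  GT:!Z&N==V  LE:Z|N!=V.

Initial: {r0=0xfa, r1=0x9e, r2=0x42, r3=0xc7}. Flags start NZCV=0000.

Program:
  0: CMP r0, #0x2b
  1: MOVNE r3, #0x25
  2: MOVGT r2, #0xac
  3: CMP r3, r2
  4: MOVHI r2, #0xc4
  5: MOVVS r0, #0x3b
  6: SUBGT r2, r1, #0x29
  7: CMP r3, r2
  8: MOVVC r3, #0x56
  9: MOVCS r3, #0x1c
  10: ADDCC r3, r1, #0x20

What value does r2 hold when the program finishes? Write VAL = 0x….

VAL = 0x42

0: ✓ CMP  NZCV=1010
1: ✓ MOVNE  r3←0x25
2: · MOVGT
3: ✓ CMP  NZCV=1000
4: · MOVHI
5: · MOVVS
6: · SUBGT
7: ✓ CMP  NZCV=1000
8: ✓ MOVVC  r3←0x56
9: · MOVCS
10: ✓ ADDCC  r3←0xbe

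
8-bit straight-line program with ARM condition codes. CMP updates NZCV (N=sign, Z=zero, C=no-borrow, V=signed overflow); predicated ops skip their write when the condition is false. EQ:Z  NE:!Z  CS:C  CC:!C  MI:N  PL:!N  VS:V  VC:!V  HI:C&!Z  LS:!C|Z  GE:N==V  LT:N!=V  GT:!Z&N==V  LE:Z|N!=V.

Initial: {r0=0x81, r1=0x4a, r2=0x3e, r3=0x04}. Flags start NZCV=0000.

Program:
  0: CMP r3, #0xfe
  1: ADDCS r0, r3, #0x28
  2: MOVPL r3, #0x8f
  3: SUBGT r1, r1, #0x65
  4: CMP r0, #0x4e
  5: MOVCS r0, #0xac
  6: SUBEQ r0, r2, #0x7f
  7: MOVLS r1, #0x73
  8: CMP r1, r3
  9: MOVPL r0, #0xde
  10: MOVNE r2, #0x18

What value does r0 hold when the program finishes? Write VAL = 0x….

VAL = 0xde

[0] flags=0000 → (cmp)
[1] flags=0000 CS?F → skip
[2] flags=0000 PL?T → r3=0x8f
[3] flags=0000 GT?T → r1=0xe5
[4] flags=0011 → (cmp)
[5] flags=0011 CS?T → r0=0xac
[6] flags=0011 EQ?F → skip
[7] flags=0011 LS?F → skip
[8] flags=0010 → (cmp)
[9] flags=0010 PL?T → r0=0xde
[10] flags=0010 NE?T → r2=0x18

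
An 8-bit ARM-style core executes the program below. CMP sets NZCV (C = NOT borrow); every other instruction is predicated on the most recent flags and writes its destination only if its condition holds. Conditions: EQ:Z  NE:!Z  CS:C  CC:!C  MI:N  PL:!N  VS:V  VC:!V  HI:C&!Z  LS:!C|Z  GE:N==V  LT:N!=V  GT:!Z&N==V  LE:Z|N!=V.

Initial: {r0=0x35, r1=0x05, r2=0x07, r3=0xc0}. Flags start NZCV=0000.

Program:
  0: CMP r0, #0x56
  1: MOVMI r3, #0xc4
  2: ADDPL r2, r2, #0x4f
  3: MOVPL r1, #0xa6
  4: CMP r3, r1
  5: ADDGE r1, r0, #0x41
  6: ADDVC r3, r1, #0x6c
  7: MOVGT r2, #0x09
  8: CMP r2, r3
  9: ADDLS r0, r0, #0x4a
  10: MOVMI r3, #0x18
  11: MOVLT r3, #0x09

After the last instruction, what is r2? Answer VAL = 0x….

[0] flags=1000 → (cmp)
[1] flags=1000 MI?T → r3=0xc4
[2] flags=1000 PL?F → skip
[3] flags=1000 PL?F → skip
[4] flags=1010 → (cmp)
[5] flags=1010 GE?F → skip
[6] flags=1010 VC?T → r3=0x71
[7] flags=1010 GT?F → skip
[8] flags=1000 → (cmp)
[9] flags=1000 LS?T → r0=0x7f
[10] flags=1000 MI?T → r3=0x18
[11] flags=1000 LT?T → r3=0x09

VAL = 0x07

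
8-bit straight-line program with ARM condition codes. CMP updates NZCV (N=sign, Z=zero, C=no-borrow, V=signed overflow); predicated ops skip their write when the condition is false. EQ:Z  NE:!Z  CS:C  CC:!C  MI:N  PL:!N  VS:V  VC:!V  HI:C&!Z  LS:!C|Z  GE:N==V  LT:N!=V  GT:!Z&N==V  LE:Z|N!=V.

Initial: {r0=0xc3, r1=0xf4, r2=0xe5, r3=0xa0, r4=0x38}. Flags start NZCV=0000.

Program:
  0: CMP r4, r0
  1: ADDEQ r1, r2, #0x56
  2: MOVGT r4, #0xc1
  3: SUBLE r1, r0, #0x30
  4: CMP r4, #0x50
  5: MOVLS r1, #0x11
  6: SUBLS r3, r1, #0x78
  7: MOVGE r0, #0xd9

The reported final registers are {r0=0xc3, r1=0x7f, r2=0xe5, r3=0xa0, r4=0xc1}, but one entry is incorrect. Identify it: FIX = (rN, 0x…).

FIX = (r1, 0xf4)

[0] flags=0000 → (cmp)
[1] flags=0000 EQ?F → skip
[2] flags=0000 GT?T → r4=0xc1
[3] flags=0000 LE?F → skip
[4] flags=0011 → (cmp)
[5] flags=0011 LS?F → skip
[6] flags=0011 LS?F → skip
[7] flags=0011 GE?F → skip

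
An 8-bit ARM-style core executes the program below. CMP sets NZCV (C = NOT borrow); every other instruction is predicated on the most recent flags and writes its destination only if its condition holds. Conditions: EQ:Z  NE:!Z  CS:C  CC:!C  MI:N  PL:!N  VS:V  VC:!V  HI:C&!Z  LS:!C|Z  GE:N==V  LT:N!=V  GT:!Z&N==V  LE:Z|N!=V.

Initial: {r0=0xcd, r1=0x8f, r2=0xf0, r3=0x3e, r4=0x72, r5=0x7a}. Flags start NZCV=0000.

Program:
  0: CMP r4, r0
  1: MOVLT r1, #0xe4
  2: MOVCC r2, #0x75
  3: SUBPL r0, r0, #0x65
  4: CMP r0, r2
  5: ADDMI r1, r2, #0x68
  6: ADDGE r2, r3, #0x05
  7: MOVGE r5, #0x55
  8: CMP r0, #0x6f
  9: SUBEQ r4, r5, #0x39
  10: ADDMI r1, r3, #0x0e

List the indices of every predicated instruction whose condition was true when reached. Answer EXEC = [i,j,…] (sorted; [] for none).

[0] flags=1001 → (cmp)
[1] flags=1001 LT?F → skip
[2] flags=1001 CC?T → r2=0x75
[3] flags=1001 PL?F → skip
[4] flags=0011 → (cmp)
[5] flags=0011 MI?F → skip
[6] flags=0011 GE?F → skip
[7] flags=0011 GE?F → skip
[8] flags=0011 → (cmp)
[9] flags=0011 EQ?F → skip
[10] flags=0011 MI?F → skip

EXEC = [2]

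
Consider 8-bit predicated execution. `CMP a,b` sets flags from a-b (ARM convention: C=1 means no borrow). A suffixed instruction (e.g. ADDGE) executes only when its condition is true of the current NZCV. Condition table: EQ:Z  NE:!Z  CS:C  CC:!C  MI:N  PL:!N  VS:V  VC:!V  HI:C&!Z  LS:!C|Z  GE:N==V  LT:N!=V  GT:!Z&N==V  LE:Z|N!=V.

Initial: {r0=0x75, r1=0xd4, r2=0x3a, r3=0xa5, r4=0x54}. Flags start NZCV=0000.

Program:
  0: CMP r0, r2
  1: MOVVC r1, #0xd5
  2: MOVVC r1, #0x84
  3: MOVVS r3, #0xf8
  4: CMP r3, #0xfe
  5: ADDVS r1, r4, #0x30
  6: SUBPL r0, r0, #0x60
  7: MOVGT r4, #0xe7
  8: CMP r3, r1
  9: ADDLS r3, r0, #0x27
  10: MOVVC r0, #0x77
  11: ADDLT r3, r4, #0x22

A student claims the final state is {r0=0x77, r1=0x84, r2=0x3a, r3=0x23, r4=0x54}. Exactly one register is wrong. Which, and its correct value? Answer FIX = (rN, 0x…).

FIX = (r3, 0xa5)

[0] flags=0010 → (cmp)
[1] flags=0010 VC?T → r1=0xd5
[2] flags=0010 VC?T → r1=0x84
[3] flags=0010 VS?F → skip
[4] flags=1000 → (cmp)
[5] flags=1000 VS?F → skip
[6] flags=1000 PL?F → skip
[7] flags=1000 GT?F → skip
[8] flags=0010 → (cmp)
[9] flags=0010 LS?F → skip
[10] flags=0010 VC?T → r0=0x77
[11] flags=0010 LT?F → skip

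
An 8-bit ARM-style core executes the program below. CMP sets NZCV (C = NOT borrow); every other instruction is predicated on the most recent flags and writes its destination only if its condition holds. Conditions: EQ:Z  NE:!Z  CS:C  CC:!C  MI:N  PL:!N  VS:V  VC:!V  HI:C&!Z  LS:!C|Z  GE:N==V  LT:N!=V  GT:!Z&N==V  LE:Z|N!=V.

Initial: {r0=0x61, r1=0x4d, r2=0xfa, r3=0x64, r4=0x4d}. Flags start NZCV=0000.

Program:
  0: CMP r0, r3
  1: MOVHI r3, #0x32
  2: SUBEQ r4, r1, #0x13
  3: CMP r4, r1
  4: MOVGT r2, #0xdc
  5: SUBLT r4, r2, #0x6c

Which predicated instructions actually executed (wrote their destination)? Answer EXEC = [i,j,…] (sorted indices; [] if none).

[0] flags=1000 → (cmp)
[1] flags=1000 HI?F → skip
[2] flags=1000 EQ?F → skip
[3] flags=0110 → (cmp)
[4] flags=0110 GT?F → skip
[5] flags=0110 LT?F → skip

EXEC = []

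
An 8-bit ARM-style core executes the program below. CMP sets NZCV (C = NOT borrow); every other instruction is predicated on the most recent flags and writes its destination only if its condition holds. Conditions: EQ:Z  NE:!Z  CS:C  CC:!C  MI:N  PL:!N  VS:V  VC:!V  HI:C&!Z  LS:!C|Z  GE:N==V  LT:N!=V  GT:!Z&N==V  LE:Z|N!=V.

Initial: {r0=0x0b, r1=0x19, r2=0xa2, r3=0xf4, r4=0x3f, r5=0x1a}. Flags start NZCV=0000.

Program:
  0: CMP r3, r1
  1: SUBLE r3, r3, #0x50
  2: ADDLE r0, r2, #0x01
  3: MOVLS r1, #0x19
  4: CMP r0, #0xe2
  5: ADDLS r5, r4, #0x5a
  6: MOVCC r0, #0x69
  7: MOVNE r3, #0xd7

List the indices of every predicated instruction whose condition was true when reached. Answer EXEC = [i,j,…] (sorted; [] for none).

[0] flags=1010 → (cmp)
[1] flags=1010 LE?T → r3=0xa4
[2] flags=1010 LE?T → r0=0xa3
[3] flags=1010 LS?F → skip
[4] flags=1000 → (cmp)
[5] flags=1000 LS?T → r5=0x99
[6] flags=1000 CC?T → r0=0x69
[7] flags=1000 NE?T → r3=0xd7

EXEC = [1,2,5,6,7]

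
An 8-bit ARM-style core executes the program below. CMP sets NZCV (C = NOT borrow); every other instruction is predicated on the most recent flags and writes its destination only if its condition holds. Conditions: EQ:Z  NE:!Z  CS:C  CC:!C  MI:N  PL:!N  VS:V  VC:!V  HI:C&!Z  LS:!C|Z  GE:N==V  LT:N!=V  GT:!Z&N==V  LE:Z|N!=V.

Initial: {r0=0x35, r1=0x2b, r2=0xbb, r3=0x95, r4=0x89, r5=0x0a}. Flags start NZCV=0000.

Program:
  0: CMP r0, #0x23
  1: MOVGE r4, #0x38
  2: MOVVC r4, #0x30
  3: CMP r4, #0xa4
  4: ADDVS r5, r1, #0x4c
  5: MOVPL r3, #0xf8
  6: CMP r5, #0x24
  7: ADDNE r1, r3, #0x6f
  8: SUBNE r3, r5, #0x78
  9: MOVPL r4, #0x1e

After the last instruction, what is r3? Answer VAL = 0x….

VAL = 0xff

[0] flags=0010 → (cmp)
[1] flags=0010 GE?T → r4=0x38
[2] flags=0010 VC?T → r4=0x30
[3] flags=1001 → (cmp)
[4] flags=1001 VS?T → r5=0x77
[5] flags=1001 PL?F → skip
[6] flags=0010 → (cmp)
[7] flags=0010 NE?T → r1=0x04
[8] flags=0010 NE?T → r3=0xff
[9] flags=0010 PL?T → r4=0x1e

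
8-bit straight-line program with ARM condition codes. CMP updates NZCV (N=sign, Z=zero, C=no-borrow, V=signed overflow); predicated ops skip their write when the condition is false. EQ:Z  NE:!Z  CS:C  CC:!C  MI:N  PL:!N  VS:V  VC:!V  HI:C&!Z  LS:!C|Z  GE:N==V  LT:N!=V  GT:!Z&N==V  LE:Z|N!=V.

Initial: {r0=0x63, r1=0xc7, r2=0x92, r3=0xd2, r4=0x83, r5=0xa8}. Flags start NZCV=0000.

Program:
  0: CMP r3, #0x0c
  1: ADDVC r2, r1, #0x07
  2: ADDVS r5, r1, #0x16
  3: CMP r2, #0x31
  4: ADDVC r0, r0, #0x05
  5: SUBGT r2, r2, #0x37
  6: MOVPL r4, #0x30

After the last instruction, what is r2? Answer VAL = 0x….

VAL = 0xce

[0] flags=1010 → (cmp)
[1] flags=1010 VC?T → r2=0xce
[2] flags=1010 VS?F → skip
[3] flags=1010 → (cmp)
[4] flags=1010 VC?T → r0=0x68
[5] flags=1010 GT?F → skip
[6] flags=1010 PL?F → skip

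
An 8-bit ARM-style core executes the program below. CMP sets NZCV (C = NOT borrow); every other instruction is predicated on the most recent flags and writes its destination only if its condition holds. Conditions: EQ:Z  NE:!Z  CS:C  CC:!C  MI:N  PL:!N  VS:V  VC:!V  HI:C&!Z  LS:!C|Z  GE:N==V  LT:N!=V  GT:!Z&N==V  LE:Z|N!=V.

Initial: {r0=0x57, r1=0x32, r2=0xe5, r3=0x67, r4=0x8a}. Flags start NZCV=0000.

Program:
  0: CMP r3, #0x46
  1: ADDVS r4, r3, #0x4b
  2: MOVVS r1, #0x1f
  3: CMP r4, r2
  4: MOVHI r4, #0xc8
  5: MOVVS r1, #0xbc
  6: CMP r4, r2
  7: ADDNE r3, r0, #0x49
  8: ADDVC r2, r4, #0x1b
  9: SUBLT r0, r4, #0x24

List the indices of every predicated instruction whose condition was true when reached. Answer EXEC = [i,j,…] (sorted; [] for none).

[0] flags=0010 → (cmp)
[1] flags=0010 VS?F → skip
[2] flags=0010 VS?F → skip
[3] flags=1000 → (cmp)
[4] flags=1000 HI?F → skip
[5] flags=1000 VS?F → skip
[6] flags=1000 → (cmp)
[7] flags=1000 NE?T → r3=0xa0
[8] flags=1000 VC?T → r2=0xa5
[9] flags=1000 LT?T → r0=0x66

EXEC = [7,8,9]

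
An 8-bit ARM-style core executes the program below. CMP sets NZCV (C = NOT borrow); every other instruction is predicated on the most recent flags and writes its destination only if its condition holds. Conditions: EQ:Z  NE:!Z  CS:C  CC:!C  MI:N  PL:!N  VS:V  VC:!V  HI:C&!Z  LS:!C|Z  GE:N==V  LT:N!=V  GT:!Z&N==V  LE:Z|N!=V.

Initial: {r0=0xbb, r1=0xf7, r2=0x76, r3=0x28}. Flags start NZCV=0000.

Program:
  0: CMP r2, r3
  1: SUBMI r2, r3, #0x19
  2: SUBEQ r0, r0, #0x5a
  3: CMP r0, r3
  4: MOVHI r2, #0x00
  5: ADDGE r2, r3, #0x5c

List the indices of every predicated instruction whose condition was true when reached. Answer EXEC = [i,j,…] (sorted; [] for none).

EXEC = [4]

0: ✓ CMP  NZCV=0010
1: · SUBMI
2: · SUBEQ
3: ✓ CMP  NZCV=1010
4: ✓ MOVHI  r2←0x00
5: · ADDGE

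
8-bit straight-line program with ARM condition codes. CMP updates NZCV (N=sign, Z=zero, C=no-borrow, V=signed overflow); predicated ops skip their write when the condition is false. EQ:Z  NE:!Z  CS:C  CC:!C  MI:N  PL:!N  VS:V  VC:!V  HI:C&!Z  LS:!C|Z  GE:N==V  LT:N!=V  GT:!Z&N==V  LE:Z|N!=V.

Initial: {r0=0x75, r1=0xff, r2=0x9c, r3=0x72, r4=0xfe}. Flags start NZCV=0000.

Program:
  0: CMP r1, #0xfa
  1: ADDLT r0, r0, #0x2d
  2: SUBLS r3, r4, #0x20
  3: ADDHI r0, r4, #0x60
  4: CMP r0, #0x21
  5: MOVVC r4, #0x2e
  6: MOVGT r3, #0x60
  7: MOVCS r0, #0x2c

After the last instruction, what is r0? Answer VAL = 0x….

VAL = 0x2c

[0] flags=0010 → (cmp)
[1] flags=0010 LT?F → skip
[2] flags=0010 LS?F → skip
[3] flags=0010 HI?T → r0=0x5e
[4] flags=0010 → (cmp)
[5] flags=0010 VC?T → r4=0x2e
[6] flags=0010 GT?T → r3=0x60
[7] flags=0010 CS?T → r0=0x2c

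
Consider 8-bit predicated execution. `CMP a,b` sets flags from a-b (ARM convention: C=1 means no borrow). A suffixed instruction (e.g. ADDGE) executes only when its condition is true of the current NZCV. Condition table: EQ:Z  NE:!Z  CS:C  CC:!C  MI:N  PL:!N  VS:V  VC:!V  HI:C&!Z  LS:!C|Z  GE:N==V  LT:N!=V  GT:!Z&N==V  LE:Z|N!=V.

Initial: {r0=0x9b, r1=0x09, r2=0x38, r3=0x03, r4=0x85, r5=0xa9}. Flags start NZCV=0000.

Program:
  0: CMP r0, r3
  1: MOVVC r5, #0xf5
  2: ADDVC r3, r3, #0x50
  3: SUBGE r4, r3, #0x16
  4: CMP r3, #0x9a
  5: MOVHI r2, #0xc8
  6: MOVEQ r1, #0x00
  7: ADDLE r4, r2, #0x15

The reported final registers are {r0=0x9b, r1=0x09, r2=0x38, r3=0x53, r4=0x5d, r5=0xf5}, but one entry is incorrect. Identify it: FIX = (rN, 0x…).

0: ✓ CMP  NZCV=1010
1: ✓ MOVVC  r5←0xf5
2: ✓ ADDVC  r3←0x53
3: · SUBGE
4: ✓ CMP  NZCV=1001
5: · MOVHI
6: · MOVEQ
7: · ADDLE

FIX = (r4, 0x85)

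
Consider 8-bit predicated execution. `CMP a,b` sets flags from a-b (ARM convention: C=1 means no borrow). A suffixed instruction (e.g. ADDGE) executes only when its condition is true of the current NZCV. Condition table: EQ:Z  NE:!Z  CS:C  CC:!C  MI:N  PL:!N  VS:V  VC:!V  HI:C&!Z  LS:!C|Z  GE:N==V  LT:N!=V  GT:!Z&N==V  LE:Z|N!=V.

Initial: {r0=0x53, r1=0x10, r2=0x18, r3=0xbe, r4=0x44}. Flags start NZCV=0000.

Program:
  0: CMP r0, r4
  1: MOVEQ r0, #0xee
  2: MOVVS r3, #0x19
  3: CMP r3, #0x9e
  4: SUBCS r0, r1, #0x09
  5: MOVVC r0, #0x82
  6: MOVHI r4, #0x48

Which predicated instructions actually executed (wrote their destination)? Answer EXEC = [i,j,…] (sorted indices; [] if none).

EXEC = [4,5,6]

[0] flags=0010 → (cmp)
[1] flags=0010 EQ?F → skip
[2] flags=0010 VS?F → skip
[3] flags=0010 → (cmp)
[4] flags=0010 CS?T → r0=0x07
[5] flags=0010 VC?T → r0=0x82
[6] flags=0010 HI?T → r4=0x48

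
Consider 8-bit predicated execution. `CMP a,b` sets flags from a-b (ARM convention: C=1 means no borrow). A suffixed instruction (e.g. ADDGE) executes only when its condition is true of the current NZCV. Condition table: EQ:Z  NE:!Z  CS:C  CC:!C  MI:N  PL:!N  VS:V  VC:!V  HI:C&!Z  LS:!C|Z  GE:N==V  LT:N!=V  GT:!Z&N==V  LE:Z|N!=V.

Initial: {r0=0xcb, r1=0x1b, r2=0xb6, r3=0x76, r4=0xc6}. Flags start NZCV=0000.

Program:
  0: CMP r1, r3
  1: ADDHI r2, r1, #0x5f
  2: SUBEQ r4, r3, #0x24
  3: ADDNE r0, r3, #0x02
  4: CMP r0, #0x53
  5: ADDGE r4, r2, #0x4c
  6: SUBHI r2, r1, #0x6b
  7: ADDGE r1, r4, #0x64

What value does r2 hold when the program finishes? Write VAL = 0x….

VAL = 0xb0

[0] flags=1000 → (cmp)
[1] flags=1000 HI?F → skip
[2] flags=1000 EQ?F → skip
[3] flags=1000 NE?T → r0=0x78
[4] flags=0010 → (cmp)
[5] flags=0010 GE?T → r4=0x02
[6] flags=0010 HI?T → r2=0xb0
[7] flags=0010 GE?T → r1=0x66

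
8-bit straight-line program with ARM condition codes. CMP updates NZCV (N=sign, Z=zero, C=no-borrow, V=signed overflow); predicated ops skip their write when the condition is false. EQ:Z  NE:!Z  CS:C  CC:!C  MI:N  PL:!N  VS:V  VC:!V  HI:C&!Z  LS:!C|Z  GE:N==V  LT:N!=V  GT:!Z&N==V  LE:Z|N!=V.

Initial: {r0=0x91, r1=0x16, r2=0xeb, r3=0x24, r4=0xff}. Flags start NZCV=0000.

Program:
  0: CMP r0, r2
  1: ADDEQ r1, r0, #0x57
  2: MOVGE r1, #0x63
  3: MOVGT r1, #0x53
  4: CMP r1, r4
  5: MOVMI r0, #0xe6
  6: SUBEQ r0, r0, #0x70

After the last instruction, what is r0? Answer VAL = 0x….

VAL = 0x91

[0] flags=1000 → (cmp)
[1] flags=1000 EQ?F → skip
[2] flags=1000 GE?F → skip
[3] flags=1000 GT?F → skip
[4] flags=0000 → (cmp)
[5] flags=0000 MI?F → skip
[6] flags=0000 EQ?F → skip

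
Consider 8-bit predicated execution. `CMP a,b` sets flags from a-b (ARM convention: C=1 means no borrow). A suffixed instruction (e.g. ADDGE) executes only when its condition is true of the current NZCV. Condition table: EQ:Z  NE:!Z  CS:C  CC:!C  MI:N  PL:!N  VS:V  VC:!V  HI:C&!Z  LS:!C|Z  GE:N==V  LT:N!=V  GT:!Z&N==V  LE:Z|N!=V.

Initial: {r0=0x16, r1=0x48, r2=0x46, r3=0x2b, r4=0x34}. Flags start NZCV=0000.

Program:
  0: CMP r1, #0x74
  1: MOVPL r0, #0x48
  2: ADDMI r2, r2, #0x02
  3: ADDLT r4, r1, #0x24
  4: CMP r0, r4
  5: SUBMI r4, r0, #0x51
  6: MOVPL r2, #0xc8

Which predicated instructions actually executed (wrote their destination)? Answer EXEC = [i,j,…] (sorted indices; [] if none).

EXEC = [2,3,5]

[0] flags=1000 → (cmp)
[1] flags=1000 PL?F → skip
[2] flags=1000 MI?T → r2=0x48
[3] flags=1000 LT?T → r4=0x6c
[4] flags=1000 → (cmp)
[5] flags=1000 MI?T → r4=0xc5
[6] flags=1000 PL?F → skip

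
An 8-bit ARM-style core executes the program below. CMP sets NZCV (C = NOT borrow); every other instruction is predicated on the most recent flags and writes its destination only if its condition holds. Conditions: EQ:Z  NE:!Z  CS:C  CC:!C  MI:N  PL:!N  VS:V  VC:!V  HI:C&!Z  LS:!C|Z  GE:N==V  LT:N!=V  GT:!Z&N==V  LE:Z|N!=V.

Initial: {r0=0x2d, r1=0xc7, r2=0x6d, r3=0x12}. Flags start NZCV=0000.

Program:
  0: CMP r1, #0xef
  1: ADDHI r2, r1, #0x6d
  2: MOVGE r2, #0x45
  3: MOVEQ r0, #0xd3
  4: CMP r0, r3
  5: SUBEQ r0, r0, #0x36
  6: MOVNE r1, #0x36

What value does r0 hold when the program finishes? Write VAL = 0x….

VAL = 0x2d

[0] flags=1000 → (cmp)
[1] flags=1000 HI?F → skip
[2] flags=1000 GE?F → skip
[3] flags=1000 EQ?F → skip
[4] flags=0010 → (cmp)
[5] flags=0010 EQ?F → skip
[6] flags=0010 NE?T → r1=0x36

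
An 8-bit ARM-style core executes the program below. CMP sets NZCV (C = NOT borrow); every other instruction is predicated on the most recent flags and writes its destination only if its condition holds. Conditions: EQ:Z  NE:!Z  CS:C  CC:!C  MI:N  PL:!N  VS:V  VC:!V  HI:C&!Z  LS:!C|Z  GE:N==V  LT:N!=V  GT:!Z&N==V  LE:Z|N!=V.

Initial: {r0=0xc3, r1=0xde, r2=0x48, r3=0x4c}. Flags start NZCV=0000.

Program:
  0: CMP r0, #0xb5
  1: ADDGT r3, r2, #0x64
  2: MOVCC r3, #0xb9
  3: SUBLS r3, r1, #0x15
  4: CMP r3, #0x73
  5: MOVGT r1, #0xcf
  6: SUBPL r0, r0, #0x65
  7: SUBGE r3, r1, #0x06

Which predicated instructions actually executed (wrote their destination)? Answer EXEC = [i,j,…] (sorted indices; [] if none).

EXEC = [1,6]

[0] flags=0010 → (cmp)
[1] flags=0010 GT?T → r3=0xac
[2] flags=0010 CC?F → skip
[3] flags=0010 LS?F → skip
[4] flags=0011 → (cmp)
[5] flags=0011 GT?F → skip
[6] flags=0011 PL?T → r0=0x5e
[7] flags=0011 GE?F → skip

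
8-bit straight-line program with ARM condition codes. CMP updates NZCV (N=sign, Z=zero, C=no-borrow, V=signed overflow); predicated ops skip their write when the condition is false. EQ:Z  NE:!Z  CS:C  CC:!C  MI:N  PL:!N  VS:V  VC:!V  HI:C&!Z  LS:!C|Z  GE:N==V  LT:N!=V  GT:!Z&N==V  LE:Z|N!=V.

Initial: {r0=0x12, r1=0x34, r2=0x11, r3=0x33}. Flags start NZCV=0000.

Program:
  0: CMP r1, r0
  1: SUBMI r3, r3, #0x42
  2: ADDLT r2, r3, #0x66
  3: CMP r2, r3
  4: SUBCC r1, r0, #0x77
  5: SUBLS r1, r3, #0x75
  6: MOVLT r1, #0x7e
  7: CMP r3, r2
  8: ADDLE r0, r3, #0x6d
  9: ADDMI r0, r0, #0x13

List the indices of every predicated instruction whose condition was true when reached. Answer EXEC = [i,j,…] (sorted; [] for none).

EXEC = [4,5,6]

0: ✓ CMP  NZCV=0010
1: · SUBMI
2: · ADDLT
3: ✓ CMP  NZCV=1000
4: ✓ SUBCC  r1←0x9b
5: ✓ SUBLS  r1←0xbe
6: ✓ MOVLT  r1←0x7e
7: ✓ CMP  NZCV=0010
8: · ADDLE
9: · ADDMI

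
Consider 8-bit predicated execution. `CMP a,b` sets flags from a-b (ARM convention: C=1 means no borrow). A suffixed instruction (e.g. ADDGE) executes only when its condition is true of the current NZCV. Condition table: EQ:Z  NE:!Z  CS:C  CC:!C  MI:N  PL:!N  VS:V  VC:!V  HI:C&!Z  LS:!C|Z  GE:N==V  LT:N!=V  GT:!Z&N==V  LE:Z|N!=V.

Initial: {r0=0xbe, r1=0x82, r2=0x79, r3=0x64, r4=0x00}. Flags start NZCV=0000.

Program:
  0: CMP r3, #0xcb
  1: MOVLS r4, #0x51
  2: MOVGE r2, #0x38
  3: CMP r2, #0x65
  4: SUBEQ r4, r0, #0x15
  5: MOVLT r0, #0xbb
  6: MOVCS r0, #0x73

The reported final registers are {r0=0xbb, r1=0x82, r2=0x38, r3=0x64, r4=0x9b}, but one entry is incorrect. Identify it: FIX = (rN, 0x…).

0: ✓ CMP  NZCV=1001
1: ✓ MOVLS  r4←0x51
2: ✓ MOVGE  r2←0x38
3: ✓ CMP  NZCV=1000
4: · SUBEQ
5: ✓ MOVLT  r0←0xbb
6: · MOVCS

FIX = (r4, 0x51)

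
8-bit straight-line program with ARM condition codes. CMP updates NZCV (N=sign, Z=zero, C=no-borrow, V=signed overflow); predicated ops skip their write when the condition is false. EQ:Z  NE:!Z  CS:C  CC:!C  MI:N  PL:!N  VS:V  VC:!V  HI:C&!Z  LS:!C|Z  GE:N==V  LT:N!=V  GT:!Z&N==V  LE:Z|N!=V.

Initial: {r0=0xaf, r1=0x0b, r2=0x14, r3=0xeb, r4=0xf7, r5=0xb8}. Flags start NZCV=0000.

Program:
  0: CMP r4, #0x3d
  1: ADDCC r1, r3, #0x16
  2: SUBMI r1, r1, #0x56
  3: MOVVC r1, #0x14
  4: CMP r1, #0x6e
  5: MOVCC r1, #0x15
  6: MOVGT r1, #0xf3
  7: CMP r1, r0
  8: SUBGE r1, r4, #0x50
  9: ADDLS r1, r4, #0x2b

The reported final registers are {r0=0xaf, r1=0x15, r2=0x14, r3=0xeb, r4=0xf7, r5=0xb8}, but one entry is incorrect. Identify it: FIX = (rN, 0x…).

FIX = (r1, 0x22)

[0] flags=1010 → (cmp)
[1] flags=1010 CC?F → skip
[2] flags=1010 MI?T → r1=0xb5
[3] flags=1010 VC?T → r1=0x14
[4] flags=1000 → (cmp)
[5] flags=1000 CC?T → r1=0x15
[6] flags=1000 GT?F → skip
[7] flags=0000 → (cmp)
[8] flags=0000 GE?T → r1=0xa7
[9] flags=0000 LS?T → r1=0x22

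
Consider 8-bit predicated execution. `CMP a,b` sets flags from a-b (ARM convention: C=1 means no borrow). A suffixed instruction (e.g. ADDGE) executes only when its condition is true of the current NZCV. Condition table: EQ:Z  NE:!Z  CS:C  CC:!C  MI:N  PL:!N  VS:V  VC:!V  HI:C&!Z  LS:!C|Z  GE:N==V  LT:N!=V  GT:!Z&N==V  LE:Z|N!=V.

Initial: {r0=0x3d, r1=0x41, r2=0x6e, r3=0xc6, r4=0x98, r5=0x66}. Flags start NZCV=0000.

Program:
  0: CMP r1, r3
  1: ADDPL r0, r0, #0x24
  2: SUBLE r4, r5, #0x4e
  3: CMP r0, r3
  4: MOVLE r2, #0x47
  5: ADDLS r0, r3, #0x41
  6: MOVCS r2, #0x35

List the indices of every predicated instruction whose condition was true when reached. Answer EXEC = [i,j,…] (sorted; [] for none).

EXEC = [1,5]

[0] flags=0000 → (cmp)
[1] flags=0000 PL?T → r0=0x61
[2] flags=0000 LE?F → skip
[3] flags=1001 → (cmp)
[4] flags=1001 LE?F → skip
[5] flags=1001 LS?T → r0=0x07
[6] flags=1001 CS?F → skip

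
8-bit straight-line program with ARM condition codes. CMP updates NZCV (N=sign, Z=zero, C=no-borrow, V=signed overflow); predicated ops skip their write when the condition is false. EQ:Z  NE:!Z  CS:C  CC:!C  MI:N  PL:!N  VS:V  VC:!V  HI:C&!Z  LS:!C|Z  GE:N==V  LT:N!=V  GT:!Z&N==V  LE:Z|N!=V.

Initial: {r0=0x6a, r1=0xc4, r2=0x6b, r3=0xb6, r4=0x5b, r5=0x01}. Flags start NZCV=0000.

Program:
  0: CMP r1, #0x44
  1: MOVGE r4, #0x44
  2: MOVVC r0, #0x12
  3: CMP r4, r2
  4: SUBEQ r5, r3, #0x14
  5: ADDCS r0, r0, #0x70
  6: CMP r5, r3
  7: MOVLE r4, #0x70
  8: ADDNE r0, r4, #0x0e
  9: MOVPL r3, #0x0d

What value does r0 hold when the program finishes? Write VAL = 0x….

[0] flags=1010 → (cmp)
[1] flags=1010 GE?F → skip
[2] flags=1010 VC?T → r0=0x12
[3] flags=1000 → (cmp)
[4] flags=1000 EQ?F → skip
[5] flags=1000 CS?F → skip
[6] flags=0000 → (cmp)
[7] flags=0000 LE?F → skip
[8] flags=0000 NE?T → r0=0x69
[9] flags=0000 PL?T → r3=0x0d

VAL = 0x69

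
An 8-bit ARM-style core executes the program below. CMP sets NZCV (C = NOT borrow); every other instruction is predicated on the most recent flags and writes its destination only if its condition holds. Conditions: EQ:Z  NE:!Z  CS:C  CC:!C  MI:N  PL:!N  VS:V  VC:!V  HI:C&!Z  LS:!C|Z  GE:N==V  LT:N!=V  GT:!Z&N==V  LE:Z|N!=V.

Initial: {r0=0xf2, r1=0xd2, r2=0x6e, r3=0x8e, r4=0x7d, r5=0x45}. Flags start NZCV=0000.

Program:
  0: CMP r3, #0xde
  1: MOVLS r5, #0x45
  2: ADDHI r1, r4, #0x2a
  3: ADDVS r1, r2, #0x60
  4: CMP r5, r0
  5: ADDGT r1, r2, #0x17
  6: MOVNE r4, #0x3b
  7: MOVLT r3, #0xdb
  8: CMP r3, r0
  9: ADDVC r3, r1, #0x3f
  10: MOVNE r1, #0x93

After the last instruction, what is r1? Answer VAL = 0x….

[0] flags=1000 → (cmp)
[1] flags=1000 LS?T → r5=0x45
[2] flags=1000 HI?F → skip
[3] flags=1000 VS?F → skip
[4] flags=0000 → (cmp)
[5] flags=0000 GT?T → r1=0x85
[6] flags=0000 NE?T → r4=0x3b
[7] flags=0000 LT?F → skip
[8] flags=1000 → (cmp)
[9] flags=1000 VC?T → r3=0xc4
[10] flags=1000 NE?T → r1=0x93

VAL = 0x93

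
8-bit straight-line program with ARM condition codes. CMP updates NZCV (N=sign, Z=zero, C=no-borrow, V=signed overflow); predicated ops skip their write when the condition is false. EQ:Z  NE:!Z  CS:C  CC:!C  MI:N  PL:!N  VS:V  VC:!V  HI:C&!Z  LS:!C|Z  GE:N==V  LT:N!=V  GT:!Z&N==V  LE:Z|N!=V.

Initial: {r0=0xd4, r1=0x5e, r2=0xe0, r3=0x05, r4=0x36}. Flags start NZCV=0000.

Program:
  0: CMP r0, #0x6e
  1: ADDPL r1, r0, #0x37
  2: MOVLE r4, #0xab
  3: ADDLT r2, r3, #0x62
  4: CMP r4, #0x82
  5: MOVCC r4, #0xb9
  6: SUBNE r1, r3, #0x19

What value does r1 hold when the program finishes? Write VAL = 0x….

[0] flags=0011 → (cmp)
[1] flags=0011 PL?T → r1=0x0b
[2] flags=0011 LE?T → r4=0xab
[3] flags=0011 LT?T → r2=0x67
[4] flags=0010 → (cmp)
[5] flags=0010 CC?F → skip
[6] flags=0010 NE?T → r1=0xec

VAL = 0xec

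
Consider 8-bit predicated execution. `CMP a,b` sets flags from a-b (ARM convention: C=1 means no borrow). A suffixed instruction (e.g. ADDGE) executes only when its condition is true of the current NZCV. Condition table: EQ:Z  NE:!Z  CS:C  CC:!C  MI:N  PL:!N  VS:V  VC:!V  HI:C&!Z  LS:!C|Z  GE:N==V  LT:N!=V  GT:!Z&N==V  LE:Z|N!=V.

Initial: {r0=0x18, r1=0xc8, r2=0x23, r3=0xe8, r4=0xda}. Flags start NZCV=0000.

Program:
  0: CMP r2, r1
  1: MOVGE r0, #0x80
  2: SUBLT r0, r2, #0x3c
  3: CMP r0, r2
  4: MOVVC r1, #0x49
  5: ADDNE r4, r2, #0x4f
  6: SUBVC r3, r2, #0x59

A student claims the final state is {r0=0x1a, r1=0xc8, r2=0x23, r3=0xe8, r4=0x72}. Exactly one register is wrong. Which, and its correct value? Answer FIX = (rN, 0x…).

FIX = (r0, 0x80)

0: ✓ CMP  NZCV=0000
1: ✓ MOVGE  r0←0x80
2: · SUBLT
3: ✓ CMP  NZCV=0011
4: · MOVVC
5: ✓ ADDNE  r4←0x72
6: · SUBVC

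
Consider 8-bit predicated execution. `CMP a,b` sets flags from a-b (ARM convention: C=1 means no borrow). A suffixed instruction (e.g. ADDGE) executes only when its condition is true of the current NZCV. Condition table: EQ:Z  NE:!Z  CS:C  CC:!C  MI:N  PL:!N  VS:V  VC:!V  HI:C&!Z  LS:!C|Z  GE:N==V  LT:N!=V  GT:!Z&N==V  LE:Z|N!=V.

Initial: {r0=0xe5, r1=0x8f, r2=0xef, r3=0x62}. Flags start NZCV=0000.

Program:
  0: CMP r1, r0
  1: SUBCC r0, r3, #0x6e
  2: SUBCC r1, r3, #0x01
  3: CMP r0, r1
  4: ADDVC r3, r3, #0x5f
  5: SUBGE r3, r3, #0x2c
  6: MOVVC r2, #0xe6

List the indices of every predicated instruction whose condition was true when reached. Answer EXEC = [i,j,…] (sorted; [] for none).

0: ✓ CMP  NZCV=1000
1: ✓ SUBCC  r0←0xf4
2: ✓ SUBCC  r1←0x61
3: ✓ CMP  NZCV=1010
4: ✓ ADDVC  r3←0xc1
5: · SUBGE
6: ✓ MOVVC  r2←0xe6

EXEC = [1,2,4,6]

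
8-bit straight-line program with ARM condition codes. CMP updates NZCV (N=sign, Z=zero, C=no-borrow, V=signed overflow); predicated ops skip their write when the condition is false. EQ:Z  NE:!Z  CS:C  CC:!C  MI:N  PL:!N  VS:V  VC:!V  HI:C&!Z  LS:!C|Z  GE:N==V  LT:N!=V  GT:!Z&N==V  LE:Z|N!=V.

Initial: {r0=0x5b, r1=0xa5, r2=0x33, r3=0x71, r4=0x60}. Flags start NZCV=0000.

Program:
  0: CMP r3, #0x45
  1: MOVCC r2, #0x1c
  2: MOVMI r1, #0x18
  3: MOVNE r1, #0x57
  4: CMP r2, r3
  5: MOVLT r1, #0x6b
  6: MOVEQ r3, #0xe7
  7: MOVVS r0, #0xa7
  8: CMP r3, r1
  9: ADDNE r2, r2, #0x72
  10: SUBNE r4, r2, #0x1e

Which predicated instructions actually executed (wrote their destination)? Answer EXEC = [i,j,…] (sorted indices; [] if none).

0: ✓ CMP  NZCV=0010
1: · MOVCC
2: · MOVMI
3: ✓ MOVNE  r1←0x57
4: ✓ CMP  NZCV=1000
5: ✓ MOVLT  r1←0x6b
6: · MOVEQ
7: · MOVVS
8: ✓ CMP  NZCV=0010
9: ✓ ADDNE  r2←0xa5
10: ✓ SUBNE  r4←0x87

EXEC = [3,5,9,10]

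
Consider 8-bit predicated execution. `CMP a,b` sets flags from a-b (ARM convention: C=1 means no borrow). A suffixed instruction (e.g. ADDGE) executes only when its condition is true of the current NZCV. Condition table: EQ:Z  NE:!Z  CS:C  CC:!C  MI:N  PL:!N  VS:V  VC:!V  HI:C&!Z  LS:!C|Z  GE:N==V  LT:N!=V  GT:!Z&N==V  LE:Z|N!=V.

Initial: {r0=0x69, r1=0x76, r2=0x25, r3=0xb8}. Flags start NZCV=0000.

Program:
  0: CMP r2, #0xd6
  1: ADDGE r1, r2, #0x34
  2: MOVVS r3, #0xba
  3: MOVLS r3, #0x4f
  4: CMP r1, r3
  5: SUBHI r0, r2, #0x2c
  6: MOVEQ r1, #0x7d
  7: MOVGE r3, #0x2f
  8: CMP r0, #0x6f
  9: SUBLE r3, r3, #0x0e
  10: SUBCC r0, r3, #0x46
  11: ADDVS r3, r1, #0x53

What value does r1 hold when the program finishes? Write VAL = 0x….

[0] flags=0000 → (cmp)
[1] flags=0000 GE?T → r1=0x59
[2] flags=0000 VS?F → skip
[3] flags=0000 LS?T → r3=0x4f
[4] flags=0010 → (cmp)
[5] flags=0010 HI?T → r0=0xf9
[6] flags=0010 EQ?F → skip
[7] flags=0010 GE?T → r3=0x2f
[8] flags=1010 → (cmp)
[9] flags=1010 LE?T → r3=0x21
[10] flags=1010 CC?F → skip
[11] flags=1010 VS?F → skip

VAL = 0x59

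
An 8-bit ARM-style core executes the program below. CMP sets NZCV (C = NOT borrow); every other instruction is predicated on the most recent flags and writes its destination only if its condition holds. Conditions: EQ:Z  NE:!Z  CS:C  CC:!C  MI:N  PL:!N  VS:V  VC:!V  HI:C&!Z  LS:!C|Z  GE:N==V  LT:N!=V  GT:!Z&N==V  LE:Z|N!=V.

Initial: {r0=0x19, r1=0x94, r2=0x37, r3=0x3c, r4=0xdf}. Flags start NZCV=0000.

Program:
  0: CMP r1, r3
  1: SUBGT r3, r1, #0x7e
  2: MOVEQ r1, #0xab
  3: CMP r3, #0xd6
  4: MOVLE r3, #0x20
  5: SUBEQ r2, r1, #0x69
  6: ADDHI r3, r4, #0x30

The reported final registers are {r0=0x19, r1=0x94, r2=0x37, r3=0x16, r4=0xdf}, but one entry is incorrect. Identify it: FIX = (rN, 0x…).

FIX = (r3, 0x3c)

0: ✓ CMP  NZCV=0011
1: · SUBGT
2: · MOVEQ
3: ✓ CMP  NZCV=0000
4: · MOVLE
5: · SUBEQ
6: · ADDHI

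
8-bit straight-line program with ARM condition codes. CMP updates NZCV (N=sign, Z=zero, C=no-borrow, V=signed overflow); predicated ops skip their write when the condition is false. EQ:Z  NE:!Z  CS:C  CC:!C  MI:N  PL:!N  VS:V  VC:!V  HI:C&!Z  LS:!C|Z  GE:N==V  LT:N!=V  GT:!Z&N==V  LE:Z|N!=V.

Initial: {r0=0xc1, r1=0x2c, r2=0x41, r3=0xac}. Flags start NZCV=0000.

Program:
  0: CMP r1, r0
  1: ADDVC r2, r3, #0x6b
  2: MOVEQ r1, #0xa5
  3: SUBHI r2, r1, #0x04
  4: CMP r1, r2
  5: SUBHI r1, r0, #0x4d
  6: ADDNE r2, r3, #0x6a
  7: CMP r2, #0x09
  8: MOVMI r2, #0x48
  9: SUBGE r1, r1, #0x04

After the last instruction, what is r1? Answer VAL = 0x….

VAL = 0x70

0: ✓ CMP  NZCV=0000
1: ✓ ADDVC  r2←0x17
2: · MOVEQ
3: · SUBHI
4: ✓ CMP  NZCV=0010
5: ✓ SUBHI  r1←0x74
6: ✓ ADDNE  r2←0x16
7: ✓ CMP  NZCV=0010
8: · MOVMI
9: ✓ SUBGE  r1←0x70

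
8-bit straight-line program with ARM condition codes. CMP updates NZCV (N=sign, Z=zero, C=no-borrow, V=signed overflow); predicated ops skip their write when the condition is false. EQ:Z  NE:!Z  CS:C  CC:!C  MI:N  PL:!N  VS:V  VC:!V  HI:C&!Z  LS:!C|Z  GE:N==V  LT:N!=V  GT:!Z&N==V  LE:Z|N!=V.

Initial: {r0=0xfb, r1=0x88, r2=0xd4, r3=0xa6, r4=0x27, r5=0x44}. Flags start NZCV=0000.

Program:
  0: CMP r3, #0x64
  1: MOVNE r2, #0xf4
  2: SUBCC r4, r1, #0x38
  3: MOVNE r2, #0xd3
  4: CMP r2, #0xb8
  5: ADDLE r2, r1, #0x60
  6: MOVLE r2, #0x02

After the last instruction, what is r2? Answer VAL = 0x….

VAL = 0xd3

0: ✓ CMP  NZCV=0011
1: ✓ MOVNE  r2←0xf4
2: · SUBCC
3: ✓ MOVNE  r2←0xd3
4: ✓ CMP  NZCV=0010
5: · ADDLE
6: · MOVLE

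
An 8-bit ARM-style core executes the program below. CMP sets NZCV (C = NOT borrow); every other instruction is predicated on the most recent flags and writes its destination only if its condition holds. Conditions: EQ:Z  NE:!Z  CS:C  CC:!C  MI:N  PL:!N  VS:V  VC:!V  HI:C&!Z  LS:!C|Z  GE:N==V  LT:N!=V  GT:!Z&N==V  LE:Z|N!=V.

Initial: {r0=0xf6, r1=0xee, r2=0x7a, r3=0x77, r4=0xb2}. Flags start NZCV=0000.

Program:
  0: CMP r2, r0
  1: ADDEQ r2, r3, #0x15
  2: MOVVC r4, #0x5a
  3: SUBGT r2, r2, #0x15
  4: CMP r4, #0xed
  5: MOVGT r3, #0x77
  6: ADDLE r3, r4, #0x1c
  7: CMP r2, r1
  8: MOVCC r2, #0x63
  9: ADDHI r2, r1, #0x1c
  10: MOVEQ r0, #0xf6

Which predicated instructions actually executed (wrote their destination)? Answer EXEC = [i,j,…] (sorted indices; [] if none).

EXEC = [3,6,8]

[0] flags=1001 → (cmp)
[1] flags=1001 EQ?F → skip
[2] flags=1001 VC?F → skip
[3] flags=1001 GT?T → r2=0x65
[4] flags=1000 → (cmp)
[5] flags=1000 GT?F → skip
[6] flags=1000 LE?T → r3=0xce
[7] flags=0000 → (cmp)
[8] flags=0000 CC?T → r2=0x63
[9] flags=0000 HI?F → skip
[10] flags=0000 EQ?F → skip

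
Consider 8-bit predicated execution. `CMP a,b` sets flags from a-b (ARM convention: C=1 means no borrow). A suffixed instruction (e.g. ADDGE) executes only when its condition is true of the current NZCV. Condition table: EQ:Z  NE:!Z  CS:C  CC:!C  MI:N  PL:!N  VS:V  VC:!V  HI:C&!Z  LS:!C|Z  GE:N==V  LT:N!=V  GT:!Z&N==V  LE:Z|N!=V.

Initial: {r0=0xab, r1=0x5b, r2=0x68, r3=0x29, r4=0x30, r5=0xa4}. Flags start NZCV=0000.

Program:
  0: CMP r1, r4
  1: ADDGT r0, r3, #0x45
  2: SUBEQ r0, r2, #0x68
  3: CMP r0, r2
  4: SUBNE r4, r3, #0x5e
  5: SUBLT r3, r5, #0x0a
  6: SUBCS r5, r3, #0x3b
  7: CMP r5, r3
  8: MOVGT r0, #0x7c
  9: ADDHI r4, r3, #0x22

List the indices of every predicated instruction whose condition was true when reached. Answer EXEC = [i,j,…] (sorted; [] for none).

[0] flags=0010 → (cmp)
[1] flags=0010 GT?T → r0=0x6e
[2] flags=0010 EQ?F → skip
[3] flags=0010 → (cmp)
[4] flags=0010 NE?T → r4=0xcb
[5] flags=0010 LT?F → skip
[6] flags=0010 CS?T → r5=0xee
[7] flags=1010 → (cmp)
[8] flags=1010 GT?F → skip
[9] flags=1010 HI?T → r4=0x4b

EXEC = [1,4,6,9]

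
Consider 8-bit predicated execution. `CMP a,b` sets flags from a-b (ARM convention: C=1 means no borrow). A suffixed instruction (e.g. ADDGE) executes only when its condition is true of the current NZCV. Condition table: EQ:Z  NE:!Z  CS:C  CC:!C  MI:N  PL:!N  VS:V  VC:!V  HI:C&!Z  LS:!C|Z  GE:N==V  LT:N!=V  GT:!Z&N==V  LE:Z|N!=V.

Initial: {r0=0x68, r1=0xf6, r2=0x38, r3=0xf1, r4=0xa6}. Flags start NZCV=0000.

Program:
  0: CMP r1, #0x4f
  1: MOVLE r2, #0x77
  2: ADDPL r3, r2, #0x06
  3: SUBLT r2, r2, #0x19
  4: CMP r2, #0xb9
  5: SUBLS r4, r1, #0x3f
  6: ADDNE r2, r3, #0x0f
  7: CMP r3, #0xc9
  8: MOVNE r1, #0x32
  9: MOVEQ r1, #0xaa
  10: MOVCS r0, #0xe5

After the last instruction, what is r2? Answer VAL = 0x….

0: ✓ CMP  NZCV=1010
1: ✓ MOVLE  r2←0x77
2: · ADDPL
3: ✓ SUBLT  r2←0x5e
4: ✓ CMP  NZCV=1001
5: ✓ SUBLS  r4←0xb7
6: ✓ ADDNE  r2←0x00
7: ✓ CMP  NZCV=0010
8: ✓ MOVNE  r1←0x32
9: · MOVEQ
10: ✓ MOVCS  r0←0xe5

VAL = 0x00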